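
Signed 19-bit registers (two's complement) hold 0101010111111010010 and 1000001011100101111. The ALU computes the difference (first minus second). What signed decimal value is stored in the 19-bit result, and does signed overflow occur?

-91997; overflow

0101010111111010010 = 176082 (signed)
1000001011100101111 = -256209 (signed)
Subtract via negate-and-add: invert 1000001011100101111 + 1 = 0111110100011010001 (i.e. 256209).
  0101010111111010010
+ 0111110100011010001
= 1101001100010100011
Result 1101001100010100011: MSB = 1 → 432291 − 524288 = -91997.
Both addends (after negating the subtrahend) are non-negative but the stored result is negative: signed overflow. The true value 176082 − (-256209) = 432291 lies outside [-262144, 262143].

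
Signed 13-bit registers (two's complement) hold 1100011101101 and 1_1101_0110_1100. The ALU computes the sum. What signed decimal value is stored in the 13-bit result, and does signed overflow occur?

-2471; no overflow

1100011101101 = -1811 (signed)
1_1101_0110_1100 → 1110101101100 = -660 (signed)
  1100011101101
+ 1110101101100
= 1011001011001  (discard carry-out 1)
Result 1011001011001: MSB = 1 → 5721 − 8192 = -2471.
Both addends are negative and so is the stored result: no signed overflow.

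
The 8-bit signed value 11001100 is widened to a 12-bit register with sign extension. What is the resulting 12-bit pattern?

111111001100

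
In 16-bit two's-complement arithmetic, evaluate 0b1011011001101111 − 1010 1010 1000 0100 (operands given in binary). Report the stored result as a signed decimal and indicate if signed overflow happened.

3051; no overflow

0b1011011001101111 → 1011011001101111 = -18833 (signed)
1010 1010 1000 0100 → 1010101010000100 = -21884 (signed)
Subtract via negate-and-add: invert 1010101010000100 + 1 = 0101010101111100 (i.e. 21884).
  1011011001101111
+ 0101010101111100
= 0000101111101011  (discard carry-out 1)
Result 0000101111101011: MSB = 0 → value 3051.
Addends (after negating the subtrahend) have opposite signs, so signed overflow cannot occur.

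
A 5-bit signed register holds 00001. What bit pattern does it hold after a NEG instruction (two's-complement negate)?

Invert: 11110. Add 1: 11111.
Check: 00001 = 1, 11111 = -1.

11111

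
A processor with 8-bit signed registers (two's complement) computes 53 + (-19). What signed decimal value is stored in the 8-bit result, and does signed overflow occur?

53 → 00110101
-19 → 11101101
  00110101
+ 11101101
= 00100010  (discard carry-out 1)
Result 00100010: MSB = 0 → value 34.
Addends have opposite signs, so signed overflow cannot occur.

34; no overflow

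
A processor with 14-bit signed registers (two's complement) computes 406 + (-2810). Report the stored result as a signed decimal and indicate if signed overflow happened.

406 → 00000110010110
-2810 → 11010100000110
  00000110010110
+ 11010100000110
= 11011010011100
Result 11011010011100: MSB = 1 → 13980 − 16384 = -2404.
Addends have opposite signs, so signed overflow cannot occur.

-2404; no overflow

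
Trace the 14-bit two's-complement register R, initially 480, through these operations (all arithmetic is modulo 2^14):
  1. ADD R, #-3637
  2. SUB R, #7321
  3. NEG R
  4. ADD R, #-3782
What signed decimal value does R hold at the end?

6696

Start: R = 480 = 00000111100000.
R = 480 + (-3637) = -3157 = 11001110101011
R = -3157 − 7321 = -10478; wraps to 5906 = 01011100010010
R = −(5906) = -5906 = 10100011101110
R = -5906 + (-3782) = -9688; wraps to 6696 = 01101000101000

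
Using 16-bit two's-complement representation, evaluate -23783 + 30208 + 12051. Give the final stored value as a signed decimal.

18476

-23783 + 30208 = 6425 (0001100100011001)
6425 + 12051 = 18476 (0100100000101100)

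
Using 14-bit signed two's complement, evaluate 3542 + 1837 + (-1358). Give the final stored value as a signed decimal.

3542 + 1837 = 5379 (01010100000011)
5379 + (-1358) = 4021 (00111110110101)

4021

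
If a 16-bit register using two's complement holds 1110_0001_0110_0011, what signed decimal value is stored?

MSB is 1, so the value is negative.
Invert: 0001111010011100. Add 1: 0001111010011101 = 7837. So the value is −7837.

-7837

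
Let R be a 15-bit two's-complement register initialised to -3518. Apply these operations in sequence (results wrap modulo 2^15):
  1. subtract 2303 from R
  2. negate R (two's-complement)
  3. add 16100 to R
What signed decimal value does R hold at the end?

-10847

Start: R = -3518 = 111001001000010.
R = -3518 − 2303 = -5821 = 110100101000011
R = −(-5821) = 5821 = 001011010111101
R = 5821 + 16100 = 21921; wraps to -10847 = 101010110100001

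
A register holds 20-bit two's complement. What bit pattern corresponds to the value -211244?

11001100011011010100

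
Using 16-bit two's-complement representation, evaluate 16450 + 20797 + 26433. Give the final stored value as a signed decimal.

-1856

16450 + 20797 = 37247 → wraps to -28289 (1001000101111111)
-28289 + 26433 = -1856 (1111100011000000)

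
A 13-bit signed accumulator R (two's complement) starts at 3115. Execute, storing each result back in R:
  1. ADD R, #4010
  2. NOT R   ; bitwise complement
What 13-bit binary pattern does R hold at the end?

0010000101010

Start: R = 3115 = 0110000101011.
R = 3115 + 4010 = 7125; wraps to -1067 = 1101111010101
R = NOT 1101111010101 = 0010000101010 = 1066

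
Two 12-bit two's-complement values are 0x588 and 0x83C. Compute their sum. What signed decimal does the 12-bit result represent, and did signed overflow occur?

-572; no overflow

0x588 = 010110001000 = 1416 (signed)
0x83C = 100000111100 = -1988 (signed)
  010110001000
+ 100000111100
= 110111000100
Result 110111000100: MSB = 1 → 3524 − 4096 = -572.
Addends have opposite signs, so signed overflow cannot occur.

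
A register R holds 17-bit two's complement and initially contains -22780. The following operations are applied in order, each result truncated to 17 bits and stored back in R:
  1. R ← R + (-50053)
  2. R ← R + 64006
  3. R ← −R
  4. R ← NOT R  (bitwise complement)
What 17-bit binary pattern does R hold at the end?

Start: R = -22780 = 11010011100000100.
R = -22780 + (-50053) = -72833; wraps to 58239 = 01110001101111111
R = 58239 + 64006 = 122245; wraps to -8827 = 11101110110000101
R = −(-8827) = 8827 = 00010001001111011
R = NOT 00010001001111011 = 11101110110000100 = -8828

11101110110000100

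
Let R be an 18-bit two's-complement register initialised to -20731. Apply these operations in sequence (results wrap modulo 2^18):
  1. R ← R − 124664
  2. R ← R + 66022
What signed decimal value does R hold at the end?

-79373

Start: R = -20731 = 111010111100000101.
R = -20731 − 124664 = -145395; wraps to 116749 = 011100100000001101
R = 116749 + 66022 = 182771; wraps to -79373 = 101100100111110011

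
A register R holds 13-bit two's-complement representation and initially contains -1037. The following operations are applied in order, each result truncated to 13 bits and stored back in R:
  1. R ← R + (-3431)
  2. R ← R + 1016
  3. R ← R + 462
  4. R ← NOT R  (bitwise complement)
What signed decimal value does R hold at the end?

2989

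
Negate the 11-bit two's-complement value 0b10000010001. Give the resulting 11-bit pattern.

Invert: 01111101110. Add 1: 01111101111.
Check: 10000010001 = -1007, 01111101111 = 1007.

01111101111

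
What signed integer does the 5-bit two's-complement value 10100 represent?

MSB is 1, so the value is negative.
Unsigned reading: 20. Subtract 2^5 = 32: 20 − 32 = -12.

-12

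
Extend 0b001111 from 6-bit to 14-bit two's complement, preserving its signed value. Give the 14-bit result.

00000000001111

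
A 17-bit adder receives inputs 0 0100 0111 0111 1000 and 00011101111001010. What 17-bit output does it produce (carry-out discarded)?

  00100011101111000
+ 00011101111001010
= 01000001101000010

01000001101000010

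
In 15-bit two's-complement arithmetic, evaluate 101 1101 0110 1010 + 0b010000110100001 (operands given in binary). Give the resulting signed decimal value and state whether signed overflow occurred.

101 1101 0110 1010 → 101110101101010 = -8854 (signed)
0b010000110100001 → 010000110100001 = 8609 (signed)
  101110101101010
+ 010000110100001
= 111111100001011
Result 111111100001011: MSB = 1 → 32523 − 32768 = -245.
Addends have opposite signs, so signed overflow cannot occur.

-245; no overflow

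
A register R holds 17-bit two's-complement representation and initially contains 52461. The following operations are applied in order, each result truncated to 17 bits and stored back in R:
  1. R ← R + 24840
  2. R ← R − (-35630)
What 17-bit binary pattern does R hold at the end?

Start: R = 52461 = 01100110011101101.
R = 52461 + 24840 = 77301; wraps to -53771 = 10010110111110101
R = -53771 − (-35630) = -18141 = 11011100100100011

11011100100100011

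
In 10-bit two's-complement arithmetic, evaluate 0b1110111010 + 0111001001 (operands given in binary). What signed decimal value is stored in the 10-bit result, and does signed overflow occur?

387; no overflow

0b1110111010 → 1110111010 = -70 (signed)
0111001001 = 457 (signed)
  1110111010
+ 0111001001
= 0110000011  (discard carry-out 1)
Result 0110000011: MSB = 0 → value 387.
Addends have opposite signs, so signed overflow cannot occur.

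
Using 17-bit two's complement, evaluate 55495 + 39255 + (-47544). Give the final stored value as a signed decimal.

55495 + 39255 = 94750 → wraps to -36322 (10111001000011110)
-36322 + (-47544) = -83866 → wraps to 47206 (01011100001100110)

47206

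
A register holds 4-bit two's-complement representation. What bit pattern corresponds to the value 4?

0100

4 is non-negative, so write it directly in 4 bits: 0100.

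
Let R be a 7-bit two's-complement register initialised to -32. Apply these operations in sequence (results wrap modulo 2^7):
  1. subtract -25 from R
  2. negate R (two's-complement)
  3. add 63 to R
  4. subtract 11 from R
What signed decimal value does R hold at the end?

59

Start: R = -32 = 1100000.
R = -32 − (-25) = -7 = 1111001
R = −(-7) = 7 = 0000111
R = 7 + 63 = 70; wraps to -58 = 1000110
R = -58 − 11 = -69; wraps to 59 = 0111011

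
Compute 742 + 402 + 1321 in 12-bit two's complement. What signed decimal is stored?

-1631

742 + 402 = 1144 (010001111000)
1144 + 1321 = 2465 → wraps to -1631 (100110100001)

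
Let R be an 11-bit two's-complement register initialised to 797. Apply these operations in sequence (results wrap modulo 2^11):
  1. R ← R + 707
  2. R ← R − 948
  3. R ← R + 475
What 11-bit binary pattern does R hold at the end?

10000000111

Start: R = 797 = 01100011101.
R = 797 + 707 = 1504; wraps to -544 = 10111100000
R = -544 − 948 = -1492; wraps to 556 = 01000101100
R = 556 + 475 = 1031; wraps to -1017 = 10000000111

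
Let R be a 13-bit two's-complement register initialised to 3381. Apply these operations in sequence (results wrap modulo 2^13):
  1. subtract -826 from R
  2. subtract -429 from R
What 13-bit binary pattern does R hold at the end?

1001000011100

Start: R = 3381 = 0110100110101.
R = 3381 − (-826) = 4207; wraps to -3985 = 1000001101111
R = -3985 − (-429) = -3556 = 1001000011100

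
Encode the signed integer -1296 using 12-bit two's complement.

101011110000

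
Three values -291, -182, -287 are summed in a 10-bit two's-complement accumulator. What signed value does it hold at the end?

264

-291 + (-182) = -473 (1000100111)
-473 + (-287) = -760 → wraps to 264 (0100001000)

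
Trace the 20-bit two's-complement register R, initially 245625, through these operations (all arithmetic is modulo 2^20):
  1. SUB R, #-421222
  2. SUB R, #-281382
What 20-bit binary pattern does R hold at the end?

Start: R = 245625 = 00111011111101111001.
R = 245625 − (-421222) = 666847; wraps to -381729 = 10100010110011011111
R = -381729 − (-281382) = -100347 = 11100111100000000101

11100111100000000101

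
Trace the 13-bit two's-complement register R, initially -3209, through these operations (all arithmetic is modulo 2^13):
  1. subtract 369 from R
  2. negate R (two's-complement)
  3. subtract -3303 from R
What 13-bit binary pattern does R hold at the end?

Start: R = -3209 = 1001101110111.
R = -3209 − 369 = -3578 = 1001000000110
R = −(-3578) = 3578 = 0110111111010
R = 3578 − (-3303) = 6881; wraps to -1311 = 1101011100001

1101011100001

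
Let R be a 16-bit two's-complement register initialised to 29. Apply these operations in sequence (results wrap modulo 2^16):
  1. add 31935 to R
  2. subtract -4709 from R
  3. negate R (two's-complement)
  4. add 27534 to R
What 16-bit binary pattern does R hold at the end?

1101110001001101

Start: R = 29 = 0000000000011101.
R = 29 + 31935 = 31964 = 0111110011011100
R = 31964 − (-4709) = 36673; wraps to -28863 = 1000111101000001
R = −(-28863) = 28863 = 0111000010111111
R = 28863 + 27534 = 56397; wraps to -9139 = 1101110001001101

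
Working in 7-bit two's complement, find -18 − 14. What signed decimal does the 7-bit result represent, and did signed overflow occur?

-32; no overflow

-18 → 1101110
14 → 0001110
Subtract via negate-and-add: invert 0001110 + 1 = 1110010 (i.e. -14).
  1101110
+ 1110010
= 1100000  (discard carry-out 1)
Result 1100000: MSB = 1 → 96 − 128 = -32.
Both addends (after negating the subtrahend) are negative and so is the stored result: no signed overflow.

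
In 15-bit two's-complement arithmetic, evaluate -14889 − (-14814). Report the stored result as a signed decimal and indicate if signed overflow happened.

-14889 → 100010111010111
-14814 → 100011000100010
Subtract via negate-and-add: invert 100011000100010 + 1 = 011100111011110 (i.e. 14814).
  100010111010111
+ 011100111011110
= 111111110110101
Result 111111110110101: MSB = 1 → 32693 − 32768 = -75.
Addends (after negating the subtrahend) have opposite signs, so signed overflow cannot occur.

-75; no overflow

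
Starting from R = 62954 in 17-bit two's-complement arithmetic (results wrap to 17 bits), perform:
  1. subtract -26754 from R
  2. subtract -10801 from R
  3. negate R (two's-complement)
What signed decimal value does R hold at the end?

30563

Start: R = 62954 = 01111010111101010.
R = 62954 − (-26754) = 89708; wraps to -41364 = 10101111001101100
R = -41364 − (-10801) = -30563 = 11000100010011101
R = −(-30563) = 30563 = 00111011101100011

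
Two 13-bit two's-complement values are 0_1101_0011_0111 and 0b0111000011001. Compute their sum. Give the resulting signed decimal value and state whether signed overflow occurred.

0_1101_0011_0111 → 0110100110111 = 3383 (signed)
0b0111000011001 → 0111000011001 = 3609 (signed)
  0110100110111
+ 0111000011001
= 1101101010000
Result 1101101010000: MSB = 1 → 6992 − 8192 = -1200.
Both addends are non-negative but the stored result is negative: signed overflow. The true value 3383 + 3609 = 6992 lies outside [-4096, 4095].

-1200; overflow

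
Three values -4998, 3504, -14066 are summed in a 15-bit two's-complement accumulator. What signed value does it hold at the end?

-15560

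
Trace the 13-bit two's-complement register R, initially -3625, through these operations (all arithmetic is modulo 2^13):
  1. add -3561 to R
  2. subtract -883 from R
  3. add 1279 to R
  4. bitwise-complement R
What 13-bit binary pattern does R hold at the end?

1001110011111

Start: R = -3625 = 1000111010111.
R = -3625 + (-3561) = -7186; wraps to 1006 = 0001111101110
R = 1006 − (-883) = 1889 = 0011101100001
R = 1889 + 1279 = 3168 = 0110001100000
R = NOT 0110001100000 = 1001110011111 = -3169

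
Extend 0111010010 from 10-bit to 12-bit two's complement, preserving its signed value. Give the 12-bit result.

MSB of 0111010010 is 0; replicate it into the new high bits.
00|0111010010 → 000111010010 (still 466).

000111010010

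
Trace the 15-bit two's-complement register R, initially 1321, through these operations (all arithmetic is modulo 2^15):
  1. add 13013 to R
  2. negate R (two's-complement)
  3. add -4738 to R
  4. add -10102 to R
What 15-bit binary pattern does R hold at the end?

000111000001010

Start: R = 1321 = 000010100101001.
R = 1321 + 13013 = 14334 = 011011111111110
R = −(14334) = -14334 = 100100000000010
R = -14334 + (-4738) = -19072; wraps to 13696 = 011010110000000
R = 13696 + (-10102) = 3594 = 000111000001010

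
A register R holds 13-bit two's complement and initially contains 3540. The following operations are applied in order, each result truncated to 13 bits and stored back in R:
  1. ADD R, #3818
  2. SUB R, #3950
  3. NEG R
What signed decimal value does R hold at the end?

Start: R = 3540 = 0110111010100.
R = 3540 + 3818 = 7358; wraps to -834 = 1110010111110
R = -834 − 3950 = -4784; wraps to 3408 = 0110101010000
R = −(3408) = -3408 = 1001010110000

-3408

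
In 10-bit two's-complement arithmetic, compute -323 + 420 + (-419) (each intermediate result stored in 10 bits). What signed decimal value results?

-322

-323 + 420 = 97 (0001100001)
97 + (-419) = -322 (1010111110)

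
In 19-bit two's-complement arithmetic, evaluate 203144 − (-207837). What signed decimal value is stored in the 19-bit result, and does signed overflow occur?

-113307; overflow

203144 → 0110001100110001000
-207837 → 1001101010000100011
Subtract via negate-and-add: invert 1001101010000100011 + 1 = 0110010101111011101 (i.e. 207837).
  0110001100110001000
+ 0110010101111011101
= 1100100010101100101
Result 1100100010101100101: MSB = 1 → 410981 − 524288 = -113307.
Both addends (after negating the subtrahend) are non-negative but the stored result is negative: signed overflow. The true value 203144 − (-207837) = 410981 lies outside [-262144, 262143].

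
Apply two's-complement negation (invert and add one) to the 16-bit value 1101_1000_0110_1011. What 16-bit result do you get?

Invert: 0010011110010100. Add 1: 0010011110010101.

0010011110010101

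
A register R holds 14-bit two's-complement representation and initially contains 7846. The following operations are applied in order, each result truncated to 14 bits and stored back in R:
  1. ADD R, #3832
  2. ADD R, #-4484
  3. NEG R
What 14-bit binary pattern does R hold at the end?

Start: R = 7846 = 01111010100110.
R = 7846 + 3832 = 11678; wraps to -4706 = 10110110011110
R = -4706 + (-4484) = -9190; wraps to 7194 = 01110000011010
R = −(7194) = -7194 = 10001111100110

10001111100110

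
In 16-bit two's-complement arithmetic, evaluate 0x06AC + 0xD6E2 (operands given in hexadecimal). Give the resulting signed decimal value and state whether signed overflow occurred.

-8818; no overflow

0x06AC = 0000011010101100 = 1708 (signed)
0xD6E2 = 1101011011100010 = -10526 (signed)
  0000011010101100
+ 1101011011100010
= 1101110110001110
Result 1101110110001110: MSB = 1 → 56718 − 65536 = -8818.
Addends have opposite signs, so signed overflow cannot occur.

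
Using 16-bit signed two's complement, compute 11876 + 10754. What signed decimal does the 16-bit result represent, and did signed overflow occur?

22630; no overflow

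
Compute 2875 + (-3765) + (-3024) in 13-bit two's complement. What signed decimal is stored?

2875 + (-3765) = -890 (1110010000110)
-890 + (-3024) = -3914 (1000010110110)

-3914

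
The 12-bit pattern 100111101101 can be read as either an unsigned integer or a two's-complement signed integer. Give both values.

Unsigned: 100111101101 = 2541.
Signed: MSB=1 → 2541 − 4096 = -1555.

unsigned = 2541, signed = -1555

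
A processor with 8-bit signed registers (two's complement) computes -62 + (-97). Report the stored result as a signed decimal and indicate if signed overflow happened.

97; overflow

-62 → 11000010
-97 → 10011111
  11000010
+ 10011111
= 01100001  (discard carry-out 1)
Result 01100001: MSB = 0 → value 97.
Both addends are negative but the stored result is non-negative: signed overflow. The true value -62 + (-97) = -159 lies outside [-128, 127].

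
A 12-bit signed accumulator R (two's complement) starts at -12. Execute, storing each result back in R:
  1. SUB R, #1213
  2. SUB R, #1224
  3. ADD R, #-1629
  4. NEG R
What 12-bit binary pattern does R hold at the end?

Start: R = -12 = 111111110100.
R = -12 − 1213 = -1225 = 101100110111
R = -1225 − 1224 = -2449; wraps to 1647 = 011001101111
R = 1647 + (-1629) = 18 = 000000010010
R = −(18) = -18 = 111111101110

111111101110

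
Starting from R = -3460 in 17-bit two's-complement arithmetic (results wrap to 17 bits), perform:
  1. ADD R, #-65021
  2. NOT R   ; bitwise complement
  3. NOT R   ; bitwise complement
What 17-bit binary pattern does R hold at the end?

Start: R = -3460 = 11111001001111100.
R = -3460 + (-65021) = -68481; wraps to 62591 = 01111010001111111
R = NOT 01111010001111111 = 10000101110000000 = -62592
R = NOT 10000101110000000 = 01111010001111111 = 62591

01111010001111111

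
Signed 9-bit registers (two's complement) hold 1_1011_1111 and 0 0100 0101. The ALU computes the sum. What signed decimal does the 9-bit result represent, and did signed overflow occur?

1_1011_1111 → 110111111 = -65 (signed)
0 0100 0101 → 001000101 = 69 (signed)
  110111111
+ 001000101
= 000000100  (discard carry-out 1)
Result 000000100: MSB = 0 → value 4.
Addends have opposite signs, so signed overflow cannot occur.

4; no overflow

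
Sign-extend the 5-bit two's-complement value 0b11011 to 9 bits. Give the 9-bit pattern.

MSB of 11011 is 1; replicate it into the new high bits.
1111|11011 → 111111011 (still -5).

111111011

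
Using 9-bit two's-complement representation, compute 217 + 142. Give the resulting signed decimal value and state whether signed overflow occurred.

-153; overflow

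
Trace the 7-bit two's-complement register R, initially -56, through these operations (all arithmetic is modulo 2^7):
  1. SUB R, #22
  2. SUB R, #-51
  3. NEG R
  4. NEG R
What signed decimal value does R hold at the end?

-27

Start: R = -56 = 1001000.
R = -56 − 22 = -78; wraps to 50 = 0110010
R = 50 − (-51) = 101; wraps to -27 = 1100101
R = −(-27) = 27 = 0011011
R = −(27) = -27 = 1100101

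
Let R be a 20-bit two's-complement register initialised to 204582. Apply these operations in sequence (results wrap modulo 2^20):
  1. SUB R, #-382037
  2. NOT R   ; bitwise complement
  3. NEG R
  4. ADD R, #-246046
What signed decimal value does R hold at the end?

Start: R = 204582 = 00110001111100100110.
R = 204582 − (-382037) = 586619; wraps to -461957 = 10001111001101111011
R = NOT 10001111001101111011 = 01110000110010000100 = 461956
R = −(461956) = -461956 = 10001111001101111100
R = -461956 + (-246046) = -708002; wraps to 340574 = 01010011001001011110

340574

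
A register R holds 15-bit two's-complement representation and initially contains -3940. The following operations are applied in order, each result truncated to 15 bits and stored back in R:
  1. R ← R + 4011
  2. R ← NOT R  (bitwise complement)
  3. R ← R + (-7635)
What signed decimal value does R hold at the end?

Start: R = -3940 = 111000010011100.
R = -3940 + 4011 = 71 = 000000001000111
R = NOT 000000001000111 = 111111110111000 = -72
R = -72 + (-7635) = -7707 = 110000111100101

-7707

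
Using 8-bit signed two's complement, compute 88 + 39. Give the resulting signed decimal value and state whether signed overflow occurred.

88 → 01011000
39 → 00100111
  01011000
+ 00100111
= 01111111
Result 01111111: MSB = 0 → value 127.
Both addends are non-negative and so is the stored result: no signed overflow.

127; no overflow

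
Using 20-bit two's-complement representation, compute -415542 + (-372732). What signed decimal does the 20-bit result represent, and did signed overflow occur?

-415542 → 10011010100011001010
-372732 → 10100101000000000100
  10011010100011001010
+ 10100101000000000100
= 00111111100011001110  (discard carry-out 1)
Result 00111111100011001110: MSB = 0 → value 260302.
Both addends are negative but the stored result is non-negative: signed overflow. The true value -415542 + (-372732) = -788274 lies outside [-524288, 524287].

260302; overflow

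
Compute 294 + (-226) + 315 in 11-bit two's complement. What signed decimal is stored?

383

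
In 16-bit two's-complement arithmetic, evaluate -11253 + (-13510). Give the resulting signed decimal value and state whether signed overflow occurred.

-24763; no overflow

-11253 → 1101010000001011
-13510 → 1100101100111010
  1101010000001011
+ 1100101100111010
= 1001111101000101  (discard carry-out 1)
Result 1001111101000101: MSB = 1 → 40773 − 65536 = -24763.
Both addends are negative and so is the stored result: no signed overflow.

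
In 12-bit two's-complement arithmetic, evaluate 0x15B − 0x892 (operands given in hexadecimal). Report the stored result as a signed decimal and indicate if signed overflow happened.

0x15B = 000101011011 = 347 (signed)
0x892 = 100010010010 = -1902 (signed)
Subtract via negate-and-add: invert 100010010010 + 1 = 011101101110 (i.e. 1902).
  000101011011
+ 011101101110
= 100011001001
Result 100011001001: MSB = 1 → 2249 − 4096 = -1847.
Both addends (after negating the subtrahend) are non-negative but the stored result is negative: signed overflow. The true value 347 − (-1902) = 2249 lies outside [-2048, 2047].

-1847; overflow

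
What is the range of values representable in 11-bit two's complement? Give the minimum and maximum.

min = -1024, max = 1023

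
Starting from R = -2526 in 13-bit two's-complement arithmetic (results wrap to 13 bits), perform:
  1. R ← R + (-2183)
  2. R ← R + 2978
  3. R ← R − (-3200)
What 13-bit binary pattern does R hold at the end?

Start: R = -2526 = 1011000100010.
R = -2526 + (-2183) = -4709; wraps to 3483 = 0110110011011
R = 3483 + 2978 = 6461; wraps to -1731 = 1100100111101
R = -1731 − (-3200) = 1469 = 0010110111101

0010110111101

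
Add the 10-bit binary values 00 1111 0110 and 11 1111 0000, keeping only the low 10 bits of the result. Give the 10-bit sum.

0011100110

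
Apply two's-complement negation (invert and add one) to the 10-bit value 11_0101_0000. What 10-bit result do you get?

0010110000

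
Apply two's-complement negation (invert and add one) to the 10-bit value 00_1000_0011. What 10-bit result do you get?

1101111101

Invert: 1101111100. Add 1: 1101111101.
Check: 0010000011 = 131, 1101111101 = -131.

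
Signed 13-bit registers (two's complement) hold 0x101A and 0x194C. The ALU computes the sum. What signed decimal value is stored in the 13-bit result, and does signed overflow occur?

2406; overflow

0x101A = 1000000011010 = -4070 (signed)
0x194C = 1100101001100 = -1716 (signed)
  1000000011010
+ 1100101001100
= 0100101100110  (discard carry-out 1)
Result 0100101100110: MSB = 0 → value 2406.
Both addends are negative but the stored result is non-negative: signed overflow. The true value -4070 + (-1716) = -5786 lies outside [-4096, 4095].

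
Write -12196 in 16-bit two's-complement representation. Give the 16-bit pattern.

|-12196| = 12196 = 0010111110100100 in 16 bits.
Invert the bits: 1101000001011011. Add 1: 1101000001011100.

1101000001011100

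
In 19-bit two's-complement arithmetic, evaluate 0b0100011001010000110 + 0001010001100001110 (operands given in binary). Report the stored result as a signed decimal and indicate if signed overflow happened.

0b0100011001010000110 → 0100011001010000110 = 144006 (signed)
0001010001100001110 = 41742 (signed)
  0100011001010000110
+ 0001010001100001110
= 0101101010110010100
Result 0101101010110010100: MSB = 0 → value 185748.
Both addends are non-negative and so is the stored result: no signed overflow.

185748; no overflow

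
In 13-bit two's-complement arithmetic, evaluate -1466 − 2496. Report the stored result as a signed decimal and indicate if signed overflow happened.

-1466 → 1101001000110
2496 → 0100111000000
Subtract via negate-and-add: invert 0100111000000 + 1 = 1011001000000 (i.e. -2496).
  1101001000110
+ 1011001000000
= 1000010000110  (discard carry-out 1)
Result 1000010000110: MSB = 1 → 4230 − 8192 = -3962.
Both addends (after negating the subtrahend) are negative and so is the stored result: no signed overflow.

-3962; no overflow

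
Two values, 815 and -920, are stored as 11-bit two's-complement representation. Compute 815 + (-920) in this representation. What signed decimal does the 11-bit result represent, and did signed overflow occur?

-105; no overflow

815 → 01100101111
-920 → 10001101000
  01100101111
+ 10001101000
= 11110010111
Result 11110010111: MSB = 1 → 1943 − 2048 = -105.
Addends have opposite signs, so signed overflow cannot occur.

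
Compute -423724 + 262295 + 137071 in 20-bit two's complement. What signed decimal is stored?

-24358

-423724 + 262295 = -161429 (11011000100101101011)
-161429 + 137071 = -24358 (11111010000011011010)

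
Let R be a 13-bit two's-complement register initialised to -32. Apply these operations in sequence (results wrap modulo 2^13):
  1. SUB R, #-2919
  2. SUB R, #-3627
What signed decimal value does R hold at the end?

-1678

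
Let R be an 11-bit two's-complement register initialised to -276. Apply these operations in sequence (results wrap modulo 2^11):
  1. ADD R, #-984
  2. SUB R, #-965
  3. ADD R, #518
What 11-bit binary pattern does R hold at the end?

00011011111

Start: R = -276 = 11011101100.
R = -276 + (-984) = -1260; wraps to 788 = 01100010100
R = 788 − (-965) = 1753; wraps to -295 = 11011011001
R = -295 + 518 = 223 = 00011011111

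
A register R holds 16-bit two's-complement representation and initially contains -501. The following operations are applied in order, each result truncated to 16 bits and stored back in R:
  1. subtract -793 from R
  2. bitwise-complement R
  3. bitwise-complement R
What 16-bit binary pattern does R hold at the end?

0000000100100100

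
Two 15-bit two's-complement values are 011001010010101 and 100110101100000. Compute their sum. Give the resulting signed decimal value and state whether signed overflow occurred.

-11; no overflow

011001010010101 = 12949 (signed)
100110101100000 = -12960 (signed)
  011001010010101
+ 100110101100000
= 111111111110101
Result 111111111110101: MSB = 1 → 32757 − 32768 = -11.
Addends have opposite signs, so signed overflow cannot occur.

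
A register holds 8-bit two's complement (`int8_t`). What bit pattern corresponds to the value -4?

11111100

|-4| = 4 = 00000100 in 8 bits.
Invert the bits: 11111011. Add 1: 11111100.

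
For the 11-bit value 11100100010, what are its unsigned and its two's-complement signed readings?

unsigned = 1826, signed = -222

Unsigned: 11100100010 = 1826.
Signed: MSB=1 → 1826 − 2048 = -222.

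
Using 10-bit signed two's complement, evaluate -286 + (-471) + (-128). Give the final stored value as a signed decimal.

139

-286 + (-471) = -757 → wraps to 267 (0100001011)
267 + (-128) = 139 (0010001011)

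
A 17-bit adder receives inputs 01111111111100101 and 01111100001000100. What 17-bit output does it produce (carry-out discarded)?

  01111111111100101
+ 01111100001000100
= 11111100000101001

11111100000101001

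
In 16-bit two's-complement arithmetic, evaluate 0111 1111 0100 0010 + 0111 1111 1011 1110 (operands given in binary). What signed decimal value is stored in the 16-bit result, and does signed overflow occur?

0111 1111 0100 0010 → 0111111101000010 = 32578 (signed)
0111 1111 1011 1110 → 0111111110111110 = 32702 (signed)
  0111111101000010
+ 0111111110111110
= 1111111100000000
Result 1111111100000000: MSB = 1 → 65280 − 65536 = -256.
Both addends are non-negative but the stored result is negative: signed overflow. The true value 32578 + 32702 = 65280 lies outside [-32768, 32767].

-256; overflow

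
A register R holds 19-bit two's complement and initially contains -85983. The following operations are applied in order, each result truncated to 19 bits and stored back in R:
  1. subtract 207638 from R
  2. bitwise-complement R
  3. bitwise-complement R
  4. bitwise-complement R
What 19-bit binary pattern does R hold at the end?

Start: R = -85983 = 1101011000000100001.
R = -85983 − 207638 = -293621; wraps to 230667 = 0111000010100001011
R = NOT 0111000010100001011 = 1000111101011110100 = -230668
R = NOT 1000111101011110100 = 0111000010100001011 = 230667
R = NOT 0111000010100001011 = 1000111101011110100 = -230668

1000111101011110100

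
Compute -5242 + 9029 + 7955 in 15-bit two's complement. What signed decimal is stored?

11742

-5242 + 9029 = 3787 (000111011001011)
3787 + 7955 = 11742 (010110111011110)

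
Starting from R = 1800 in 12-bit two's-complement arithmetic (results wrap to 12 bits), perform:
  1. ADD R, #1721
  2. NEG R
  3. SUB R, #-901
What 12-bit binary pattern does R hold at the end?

010111000100

Start: R = 1800 = 011100001000.
R = 1800 + 1721 = 3521; wraps to -575 = 110111000001
R = −(-575) = 575 = 001000111111
R = 575 − (-901) = 1476 = 010111000100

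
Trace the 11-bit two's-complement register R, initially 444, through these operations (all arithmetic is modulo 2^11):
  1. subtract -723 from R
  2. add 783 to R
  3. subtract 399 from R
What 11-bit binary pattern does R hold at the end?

Start: R = 444 = 00110111100.
R = 444 − (-723) = 1167; wraps to -881 = 10010001111
R = -881 + 783 = -98 = 11110011110
R = -98 − 399 = -497 = 11000001111

11000001111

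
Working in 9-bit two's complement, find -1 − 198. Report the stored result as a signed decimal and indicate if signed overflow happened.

-1 → 111111111
198 → 011000110
Subtract via negate-and-add: invert 011000110 + 1 = 100111010 (i.e. -198).
  111111111
+ 100111010
= 100111001  (discard carry-out 1)
Result 100111001: MSB = 1 → 313 − 512 = -199.
Both addends (after negating the subtrahend) are negative and so is the stored result: no signed overflow.

-199; no overflow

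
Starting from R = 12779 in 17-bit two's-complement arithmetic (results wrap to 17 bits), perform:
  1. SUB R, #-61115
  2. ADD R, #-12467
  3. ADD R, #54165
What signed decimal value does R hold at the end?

-15480

Start: R = 12779 = 00011000111101011.
R = 12779 − (-61115) = 73894; wraps to -57178 = 10010000010100110
R = -57178 + (-12467) = -69645; wraps to 61427 = 01110111111110011
R = 61427 + 54165 = 115592; wraps to -15480 = 11100001110001000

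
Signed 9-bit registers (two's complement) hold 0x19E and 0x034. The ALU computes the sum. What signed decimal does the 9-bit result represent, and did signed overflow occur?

-46; no overflow

0x19E = 110011110 = -98 (signed)
0x034 = 000110100 = 52 (signed)
  110011110
+ 000110100
= 111010010
Result 111010010: MSB = 1 → 466 − 512 = -46.
Addends have opposite signs, so signed overflow cannot occur.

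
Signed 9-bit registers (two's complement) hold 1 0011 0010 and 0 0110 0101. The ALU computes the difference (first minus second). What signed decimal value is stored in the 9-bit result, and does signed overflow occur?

205; overflow

1 0011 0010 → 100110010 = -206 (signed)
0 0110 0101 → 001100101 = 101 (signed)
Subtract via negate-and-add: invert 001100101 + 1 = 110011011 (i.e. -101).
  100110010
+ 110011011
= 011001101  (discard carry-out 1)
Result 011001101: MSB = 0 → value 205.
Both addends (after negating the subtrahend) are negative but the stored result is non-negative: signed overflow. The true value -206 − 101 = -307 lies outside [-256, 255].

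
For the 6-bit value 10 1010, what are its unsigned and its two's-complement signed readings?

unsigned = 42, signed = -22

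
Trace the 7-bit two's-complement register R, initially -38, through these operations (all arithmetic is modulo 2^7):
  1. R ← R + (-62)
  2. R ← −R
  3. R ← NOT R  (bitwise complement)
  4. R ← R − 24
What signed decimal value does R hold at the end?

Start: R = -38 = 1011010.
R = -38 + (-62) = -100; wraps to 28 = 0011100
R = −(28) = -28 = 1100100
R = NOT 1100100 = 0011011 = 27
R = 27 − 24 = 3 = 0000011

3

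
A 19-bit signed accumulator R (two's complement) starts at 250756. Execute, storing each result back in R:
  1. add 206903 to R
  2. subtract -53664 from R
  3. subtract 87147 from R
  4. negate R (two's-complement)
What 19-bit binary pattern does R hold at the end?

0011000011100010000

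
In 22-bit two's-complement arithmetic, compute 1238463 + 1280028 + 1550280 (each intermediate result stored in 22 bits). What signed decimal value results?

-125533

1238463 + 1280028 = 2518491 → wraps to -1675813 (1001100110110111011011)
-1675813 + 1550280 = -125533 (1111100001010110100011)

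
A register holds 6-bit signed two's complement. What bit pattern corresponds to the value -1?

|-1| = 1 = 000001 in 6 bits.
Invert the bits: 111110. Add 1: 111111.

111111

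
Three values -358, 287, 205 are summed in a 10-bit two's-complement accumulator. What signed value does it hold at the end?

134

-358 + 287 = -71 (1110111001)
-71 + 205 = 134 (0010000110)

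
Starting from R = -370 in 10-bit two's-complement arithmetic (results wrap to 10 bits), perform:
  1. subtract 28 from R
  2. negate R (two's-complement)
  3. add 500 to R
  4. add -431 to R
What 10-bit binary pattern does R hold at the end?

0111010011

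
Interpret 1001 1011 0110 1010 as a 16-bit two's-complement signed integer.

MSB is 1, so the value is negative.
Invert: 0110010010010101. Add 1: 0110010010010110 = 25750. So the value is −25750.

-25750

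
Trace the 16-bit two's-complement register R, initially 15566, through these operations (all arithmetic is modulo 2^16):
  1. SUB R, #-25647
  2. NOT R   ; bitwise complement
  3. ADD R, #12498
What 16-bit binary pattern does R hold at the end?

1000111111010100

Start: R = 15566 = 0011110011001110.
R = 15566 − (-25647) = 41213; wraps to -24323 = 1010000011111101
R = NOT 1010000011111101 = 0101111100000010 = 24322
R = 24322 + 12498 = 36820; wraps to -28716 = 1000111111010100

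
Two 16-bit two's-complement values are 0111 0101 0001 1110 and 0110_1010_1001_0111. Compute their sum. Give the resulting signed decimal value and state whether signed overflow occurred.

0111 0101 0001 1110 → 0111010100011110 = 29982 (signed)
0110_1010_1001_0111 → 0110101010010111 = 27287 (signed)
  0111010100011110
+ 0110101010010111
= 1101111110110101
Result 1101111110110101: MSB = 1 → 57269 − 65536 = -8267.
Both addends are non-negative but the stored result is negative: signed overflow. The true value 29982 + 27287 = 57269 lies outside [-32768, 32767].

-8267; overflow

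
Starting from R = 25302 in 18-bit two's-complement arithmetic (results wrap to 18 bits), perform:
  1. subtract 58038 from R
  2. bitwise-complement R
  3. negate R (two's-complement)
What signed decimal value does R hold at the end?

-32735

Start: R = 25302 = 000110001011010110.
R = 25302 − 58038 = -32736 = 111000000000100000
R = NOT 111000000000100000 = 000111111111011111 = 32735
R = −(32735) = -32735 = 111000000000100001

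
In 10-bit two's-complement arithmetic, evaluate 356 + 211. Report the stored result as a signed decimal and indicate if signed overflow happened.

356 → 0101100100
211 → 0011010011
  0101100100
+ 0011010011
= 1000110111
Result 1000110111: MSB = 1 → 567 − 1024 = -457.
Both addends are non-negative but the stored result is negative: signed overflow. The true value 356 + 211 = 567 lies outside [-512, 511].

-457; overflow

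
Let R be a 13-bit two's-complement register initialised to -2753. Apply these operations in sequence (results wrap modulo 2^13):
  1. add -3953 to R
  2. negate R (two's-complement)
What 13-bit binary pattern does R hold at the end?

1101000110010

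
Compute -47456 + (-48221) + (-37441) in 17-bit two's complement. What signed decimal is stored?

-2046

-47456 + (-48221) = -95677 → wraps to 35395 (01000101001000011)
35395 + (-37441) = -2046 (11111100000000010)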